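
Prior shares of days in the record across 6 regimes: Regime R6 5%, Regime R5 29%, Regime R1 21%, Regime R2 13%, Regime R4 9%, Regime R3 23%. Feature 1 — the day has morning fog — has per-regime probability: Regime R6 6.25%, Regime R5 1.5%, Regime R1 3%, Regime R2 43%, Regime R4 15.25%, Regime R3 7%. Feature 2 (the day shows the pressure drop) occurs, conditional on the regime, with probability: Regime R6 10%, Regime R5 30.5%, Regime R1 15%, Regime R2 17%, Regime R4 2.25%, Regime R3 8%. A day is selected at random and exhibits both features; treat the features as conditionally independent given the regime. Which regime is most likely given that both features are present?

Prior × likelihood for each hypothesis:
  Regime R6: 0.05 × 0.0625 × 0.1 = 0.0003125
  Regime R5: 0.29 × 0.015 × 0.305 = 0.00132675
  Regime R1: 0.21 × 0.03 × 0.15 = 0.000945
  Regime R2: 0.13 × 0.43 × 0.17 = 0.009503
  Regime R4: 0.09 × 0.1525 × 0.0225 = 0.0003088125
  Regime R3: 0.23 × 0.07 × 0.08 = 0.001288
Sum = 0.0136840625.
Largest term belongs to Regime R2, so Regime R2 is most probable.

Regime R2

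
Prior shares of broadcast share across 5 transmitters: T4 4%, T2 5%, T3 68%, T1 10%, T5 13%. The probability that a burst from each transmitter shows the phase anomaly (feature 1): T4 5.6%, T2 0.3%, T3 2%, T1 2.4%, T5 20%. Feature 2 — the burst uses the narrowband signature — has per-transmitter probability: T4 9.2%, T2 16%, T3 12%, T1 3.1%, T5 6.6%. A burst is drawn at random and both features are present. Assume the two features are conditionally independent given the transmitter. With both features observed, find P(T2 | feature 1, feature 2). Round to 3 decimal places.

0.007

By Bayes' rule, posterior ∝ prior × likelihood:
  T4: 0.04 × 0.056 × 0.092 = 0.00020608
  T2: 0.05 × 0.003 × 0.16 = 0.000024
  T3: 0.68 × 0.02 × 0.12 = 0.001632
  T1: 0.1 × 0.024 × 0.031 = 0.0000744
  T5: 0.13 × 0.2 × 0.066 = 0.001716
Total = 0.00365248.
P(T2 | evidence) = 0.000024 / 0.00365248 ≈ 0.007.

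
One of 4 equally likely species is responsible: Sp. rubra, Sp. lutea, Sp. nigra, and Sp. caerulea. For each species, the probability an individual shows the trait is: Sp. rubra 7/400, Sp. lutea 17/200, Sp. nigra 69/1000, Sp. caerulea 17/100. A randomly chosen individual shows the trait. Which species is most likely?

With a uniform prior (1/4 each), posterior ∝ likelihood:
  Sp. rubra: 0.0175
  Sp. lutea: 0.085
  Sp. nigra: 0.069
  Sp. caerulea: 0.17
Normalizing constant = 0.3415.
Largest term belongs to Sp. caerulea, so Sp. caerulea is most probable.

Sp. caerulea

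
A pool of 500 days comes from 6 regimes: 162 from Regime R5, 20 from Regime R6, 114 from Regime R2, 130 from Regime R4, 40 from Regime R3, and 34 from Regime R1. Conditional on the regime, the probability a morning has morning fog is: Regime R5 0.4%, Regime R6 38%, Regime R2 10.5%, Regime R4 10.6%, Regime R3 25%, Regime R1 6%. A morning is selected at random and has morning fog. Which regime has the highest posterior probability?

Regime R4

Prior × likelihood for each hypothesis:
  Regime R5: 0.324 × 0.004 = 0.001296
  Regime R6: 0.04 × 0.38 = 0.0152
  Regime R2: 0.228 × 0.105 = 0.02394
  Regime R4: 0.26 × 0.106 = 0.02756
  Regime R3: 0.08 × 0.25 = 0.02
  Regime R1: 0.068 × 0.06 = 0.00408
Total = 0.092076.
Largest term belongs to Regime R4, so Regime R4 is most probable.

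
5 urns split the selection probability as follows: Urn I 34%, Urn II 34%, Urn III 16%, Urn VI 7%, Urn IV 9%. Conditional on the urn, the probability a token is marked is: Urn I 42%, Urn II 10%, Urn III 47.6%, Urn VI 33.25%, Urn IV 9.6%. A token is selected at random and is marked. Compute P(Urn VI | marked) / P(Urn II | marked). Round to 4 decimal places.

0.6846

Unnormalized posteriors (prior × likelihood):
  Urn I: 0.34 × 0.42 = 0.1428
  Urn II: 0.34 × 0.1 = 0.034
  Urn III: 0.16 × 0.476 = 0.07616
  Urn VI: 0.07 × 0.3325 = 0.023275
  Urn IV: 0.09 × 0.096 = 0.00864
Sum = 0.284875.
The ratio is 0.023275 / 0.034 (the normalizer cancels) = 0.6846.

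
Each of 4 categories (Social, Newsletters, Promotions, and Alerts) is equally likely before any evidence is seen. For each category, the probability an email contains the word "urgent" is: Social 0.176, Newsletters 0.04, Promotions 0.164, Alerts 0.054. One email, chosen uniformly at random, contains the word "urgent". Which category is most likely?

Since the prior is uniform, the posterior is proportional to the likelihood:
  Social: 0.176
  Newsletters: 0.04
  Promotions: 0.164
  Alerts: 0.054
Normalizing constant = 0.434.
Largest term belongs to Social, so Social is most probable.

Social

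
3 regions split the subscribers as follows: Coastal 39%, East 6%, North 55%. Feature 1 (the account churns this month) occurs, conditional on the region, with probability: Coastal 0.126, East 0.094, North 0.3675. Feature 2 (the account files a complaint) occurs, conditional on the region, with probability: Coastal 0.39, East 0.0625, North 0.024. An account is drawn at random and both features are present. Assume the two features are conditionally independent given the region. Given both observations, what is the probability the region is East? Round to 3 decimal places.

0.014

Prior × likelihood for each hypothesis:
  Coastal: 0.39 × 0.126 × 0.39 = 0.0191646
  East: 0.06 × 0.094 × 0.0625 = 0.0003525
  North: 0.55 × 0.3675 × 0.024 = 0.004851
Sum = 0.0243681.
P(East | evidence) = 0.0003525 / 0.0243681 ≈ 0.014.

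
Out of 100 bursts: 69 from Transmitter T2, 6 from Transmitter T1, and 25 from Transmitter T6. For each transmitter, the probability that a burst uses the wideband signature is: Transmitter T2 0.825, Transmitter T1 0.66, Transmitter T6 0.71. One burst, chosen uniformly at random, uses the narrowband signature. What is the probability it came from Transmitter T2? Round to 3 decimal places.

Taking complements, P(narrowband | each) = Transmitter T2 0.175, Transmitter T1 0.34, Transmitter T6 0.29.
Compute prior × likelihood for every hypothesis:
  Transmitter T2: 0.69 × 0.175 = 0.12075
  Transmitter T1: 0.06 × 0.34 = 0.0204
  Transmitter T6: 0.25 × 0.29 = 0.0725
Sum = 0.21365.
P(Transmitter T2 | evidence) = 0.12075 / 0.21365 ≈ 0.565.

0.565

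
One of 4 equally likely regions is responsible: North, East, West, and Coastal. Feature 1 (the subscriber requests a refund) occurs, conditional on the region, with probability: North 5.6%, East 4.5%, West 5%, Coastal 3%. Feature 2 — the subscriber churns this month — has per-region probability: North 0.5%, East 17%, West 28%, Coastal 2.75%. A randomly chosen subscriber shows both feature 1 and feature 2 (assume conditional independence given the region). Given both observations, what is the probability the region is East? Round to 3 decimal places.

0.336

Since the prior is uniform, the posterior is proportional to the likelihood:
  North: 0.056 × 0.005 = 0.00028
  East: 0.045 × 0.17 = 0.00765
  West: 0.05 × 0.28 = 0.014
  Coastal: 0.03 × 0.0275 = 0.000825
Total = 0.022755.
P(East | evidence) = 0.00765 / 0.022755 ≈ 0.336.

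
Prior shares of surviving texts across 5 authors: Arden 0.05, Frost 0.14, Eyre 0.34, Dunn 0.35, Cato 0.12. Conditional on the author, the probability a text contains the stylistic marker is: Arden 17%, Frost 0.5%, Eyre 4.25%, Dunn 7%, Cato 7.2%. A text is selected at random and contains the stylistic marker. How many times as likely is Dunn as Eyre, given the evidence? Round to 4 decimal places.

Compute prior × likelihood for every hypothesis:
  Arden: 0.05 × 0.17 = 0.0085
  Frost: 0.14 × 0.005 = 0.0007
  Eyre: 0.34 × 0.0425 = 0.01445
  Dunn: 0.35 × 0.07 = 0.0245
  Cato: 0.12 × 0.072 = 0.00864
Sum = 0.05679.
The ratio is 0.0245 / 0.01445 (the normalizer cancels) = 1.6955.

1.6955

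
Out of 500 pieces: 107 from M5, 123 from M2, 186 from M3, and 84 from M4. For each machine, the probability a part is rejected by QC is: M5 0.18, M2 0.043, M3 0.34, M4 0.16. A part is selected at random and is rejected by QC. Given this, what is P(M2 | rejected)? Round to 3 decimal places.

0.052

Prior × likelihood for each hypothesis:
  M5: 0.214 × 0.18 = 0.03852
  M2: 0.246 × 0.043 = 0.010578
  M3: 0.372 × 0.34 = 0.12648
  M4: 0.168 × 0.16 = 0.02688
Total = 0.202458.
P(M2 | evidence) = 0.010578 / 0.202458 ≈ 0.052.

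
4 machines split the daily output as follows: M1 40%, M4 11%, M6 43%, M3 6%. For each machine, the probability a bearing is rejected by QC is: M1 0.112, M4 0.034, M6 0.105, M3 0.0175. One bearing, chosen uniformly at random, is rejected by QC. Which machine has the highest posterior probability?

M6

Unnormalized posteriors (prior × likelihood):
  M1: 0.4 × 0.112 = 0.0448
  M4: 0.11 × 0.034 = 0.00374
  M6: 0.43 × 0.105 = 0.04515
  M3: 0.06 × 0.0175 = 0.00105
Sum = 0.09474.
Largest term belongs to M6, so M6 is most probable.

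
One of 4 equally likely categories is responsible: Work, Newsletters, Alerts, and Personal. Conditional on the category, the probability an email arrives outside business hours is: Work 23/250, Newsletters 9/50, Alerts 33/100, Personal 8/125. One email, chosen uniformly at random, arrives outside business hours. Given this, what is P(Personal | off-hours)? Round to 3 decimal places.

0.096

Since the prior is uniform, the posterior is proportional to the likelihood:
  Work: 0.092
  Newsletters: 0.18
  Alerts: 0.33
  Personal: 0.064
Total = 0.666.
P(Personal | evidence) = 0.064 / 0.666 ≈ 0.096.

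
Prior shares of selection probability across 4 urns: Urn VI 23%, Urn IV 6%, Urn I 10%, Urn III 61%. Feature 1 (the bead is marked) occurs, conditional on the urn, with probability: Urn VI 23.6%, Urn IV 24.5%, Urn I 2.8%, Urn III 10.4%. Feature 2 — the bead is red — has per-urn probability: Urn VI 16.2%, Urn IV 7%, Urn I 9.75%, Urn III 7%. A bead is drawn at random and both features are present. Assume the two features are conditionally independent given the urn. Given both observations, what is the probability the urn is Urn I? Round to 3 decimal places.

0.019

Prior × likelihood for each hypothesis:
  Urn VI: 0.23 × 0.236 × 0.162 = 0.00879336
  Urn IV: 0.06 × 0.245 × 0.07 = 0.001029
  Urn I: 0.1 × 0.028 × 0.0975 = 0.000273
  Urn III: 0.61 × 0.104 × 0.07 = 0.0044408
Sum = 0.01453616.
P(Urn I | evidence) = 0.000273 / 0.01453616 ≈ 0.019.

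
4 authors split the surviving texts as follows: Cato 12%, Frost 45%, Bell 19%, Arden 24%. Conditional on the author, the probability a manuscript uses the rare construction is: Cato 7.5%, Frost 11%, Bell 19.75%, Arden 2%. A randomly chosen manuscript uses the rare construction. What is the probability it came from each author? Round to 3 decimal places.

Cato 0.089, Frost 0.491, Bell 0.372, Arden 0.048

By Bayes' rule, posterior ∝ prior × likelihood:
  Cato: 0.12 × 0.075 = 0.009
  Frost: 0.45 × 0.11 = 0.0495
  Bell: 0.19 × 0.1975 = 0.037525
  Arden: 0.24 × 0.02 = 0.0048
Sum = 0.100825.
P(Cato | rare-form) = 0.009/0.100825 ≈ 0.089
P(Frost | rare-form) = 0.0495/0.100825 ≈ 0.491
P(Bell | rare-form) = 0.037525/0.100825 ≈ 0.372
P(Arden | rare-form) = 0.0048/0.100825 ≈ 0.048
(Check: 0.089+0.491+0.372+0.048 = 1.000.)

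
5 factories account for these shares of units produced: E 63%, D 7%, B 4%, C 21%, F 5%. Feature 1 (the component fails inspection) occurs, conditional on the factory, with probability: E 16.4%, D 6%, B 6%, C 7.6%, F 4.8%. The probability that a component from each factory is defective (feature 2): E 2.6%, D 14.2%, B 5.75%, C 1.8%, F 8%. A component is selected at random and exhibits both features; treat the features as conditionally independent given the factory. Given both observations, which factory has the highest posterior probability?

Compute prior × likelihood for every hypothesis:
  E: 0.63 × 0.164 × 0.026 = 0.00268632
  D: 0.07 × 0.06 × 0.142 = 0.0005964
  B: 0.04 × 0.06 × 0.0575 = 0.000138
  C: 0.21 × 0.076 × 0.018 = 0.00028728
  F: 0.05 × 0.048 × 0.08 = 0.000192
Total = 0.0039.
Largest term belongs to E, so E is most probable.

E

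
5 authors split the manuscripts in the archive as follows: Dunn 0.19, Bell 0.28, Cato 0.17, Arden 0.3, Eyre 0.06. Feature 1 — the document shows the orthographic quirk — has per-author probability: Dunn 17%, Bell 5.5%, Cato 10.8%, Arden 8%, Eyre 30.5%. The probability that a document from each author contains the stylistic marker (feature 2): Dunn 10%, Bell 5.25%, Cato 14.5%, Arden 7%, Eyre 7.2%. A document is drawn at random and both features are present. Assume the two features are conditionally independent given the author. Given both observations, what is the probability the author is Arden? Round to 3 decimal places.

Compute prior × likelihood for every hypothesis:
  Dunn: 0.19 × 0.17 × 0.1 = 0.00323
  Bell: 0.28 × 0.055 × 0.0525 = 0.0008085
  Cato: 0.17 × 0.108 × 0.145 = 0.0026622
  Arden: 0.3 × 0.08 × 0.07 = 0.00168
  Eyre: 0.06 × 0.305 × 0.072 = 0.0013176
Total = 0.0096983.
P(Arden | evidence) = 0.00168 / 0.0096983 ≈ 0.173.

0.173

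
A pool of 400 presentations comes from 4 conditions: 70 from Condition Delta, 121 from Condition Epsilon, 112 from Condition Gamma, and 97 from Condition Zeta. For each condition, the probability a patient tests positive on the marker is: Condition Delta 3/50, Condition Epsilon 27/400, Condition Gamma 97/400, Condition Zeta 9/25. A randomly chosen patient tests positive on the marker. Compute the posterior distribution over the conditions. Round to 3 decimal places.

Compute prior × likelihood for every hypothesis:
  Condition Delta: 0.175 × 0.06 = 0.0105
  Condition Epsilon: 0.3025 × 0.0675 = 0.02041875
  Condition Gamma: 0.28 × 0.2425 = 0.0679
  Condition Zeta: 0.2425 × 0.36 = 0.0873
Total = 0.18611875.
P(Condition Delta | marker-positive) = 0.0105/0.18611875 ≈ 0.056
P(Condition Epsilon | marker-positive) = 0.02041875/0.18611875 ≈ 0.110
P(Condition Gamma | marker-positive) = 0.0679/0.18611875 ≈ 0.365
P(Condition Zeta | marker-positive) = 0.0873/0.18611875 ≈ 0.469
(Check: 0.056+0.110+0.365+0.469 = 1.000.)

Condition Delta 0.056, Condition Epsilon 0.110, Condition Gamma 0.365, Condition Zeta 0.469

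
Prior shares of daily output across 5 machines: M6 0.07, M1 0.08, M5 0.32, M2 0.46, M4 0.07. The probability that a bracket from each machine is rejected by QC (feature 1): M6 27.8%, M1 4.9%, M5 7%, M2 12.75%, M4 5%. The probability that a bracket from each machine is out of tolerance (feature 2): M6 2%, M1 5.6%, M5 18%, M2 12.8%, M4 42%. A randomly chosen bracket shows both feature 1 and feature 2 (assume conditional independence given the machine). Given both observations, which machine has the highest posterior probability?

M2

Prior × likelihood for each hypothesis:
  M6: 0.07 × 0.278 × 0.02 = 0.0003892
  M1: 0.08 × 0.049 × 0.056 = 0.00021952
  M5: 0.32 × 0.07 × 0.18 = 0.004032
  M2: 0.46 × 0.1275 × 0.128 = 0.0075072
  M4: 0.07 × 0.05 × 0.42 = 0.00147
Normalizing constant = 0.01361792.
Largest term belongs to M2, so M2 is most probable.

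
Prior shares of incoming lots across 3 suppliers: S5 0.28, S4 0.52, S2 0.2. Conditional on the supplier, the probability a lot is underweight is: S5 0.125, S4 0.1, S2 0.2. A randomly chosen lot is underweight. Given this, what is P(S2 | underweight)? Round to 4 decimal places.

0.3150

Prior × likelihood for each hypothesis:
  S5: 0.28 × 0.125 = 0.035
  S4: 0.52 × 0.1 = 0.052
  S2: 0.2 × 0.2 = 0.04
Normalizing constant = 0.127.
P(S2 | evidence) = 0.04 / 0.127 ≈ 0.3150.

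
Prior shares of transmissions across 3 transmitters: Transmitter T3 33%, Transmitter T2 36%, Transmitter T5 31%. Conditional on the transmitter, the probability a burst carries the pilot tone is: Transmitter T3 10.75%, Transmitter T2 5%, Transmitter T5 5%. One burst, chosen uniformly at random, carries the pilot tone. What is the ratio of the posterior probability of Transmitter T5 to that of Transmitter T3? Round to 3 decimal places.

0.437

By Bayes' rule, posterior ∝ prior × likelihood:
  Transmitter T3: 0.33 × 0.1075 = 0.035475
  Transmitter T2: 0.36 × 0.05 = 0.018
  Transmitter T5: 0.31 × 0.05 = 0.0155
Normalizing constant = 0.068975.
The ratio is 0.0155 / 0.035475 (the normalizer cancels) = 0.437.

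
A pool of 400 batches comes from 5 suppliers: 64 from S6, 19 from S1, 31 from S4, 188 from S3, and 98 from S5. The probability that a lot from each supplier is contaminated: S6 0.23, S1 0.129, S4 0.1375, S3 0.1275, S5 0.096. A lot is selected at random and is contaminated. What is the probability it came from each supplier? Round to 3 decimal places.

Prior × likelihood for each hypothesis:
  S6: 0.16 × 0.23 = 0.0368
  S1: 0.0475 × 0.129 = 0.0061275
  S4: 0.0775 × 0.1375 = 0.01065625
  S3: 0.47 × 0.1275 = 0.059925
  S5: 0.245 × 0.096 = 0.02352
Total = 0.13702875.
P(S6 | contaminated) = 0.0368/0.13702875 ≈ 0.269
P(S1 | contaminated) = 0.0061275/0.13702875 ≈ 0.045
P(S4 | contaminated) = 0.01065625/0.13702875 ≈ 0.078
P(S3 | contaminated) = 0.059925/0.13702875 ≈ 0.437
P(S5 | contaminated) = 0.02352/0.13702875 ≈ 0.172
(Check: 0.269+0.045+0.078+0.437+0.172 = 1.001.)

S6 0.269, S1 0.045, S4 0.078, S3 0.437, S5 0.172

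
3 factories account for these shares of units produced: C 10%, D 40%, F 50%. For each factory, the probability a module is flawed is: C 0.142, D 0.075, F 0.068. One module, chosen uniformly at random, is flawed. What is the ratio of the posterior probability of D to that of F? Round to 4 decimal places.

0.8824

By Bayes' rule, posterior ∝ prior × likelihood:
  C: 0.1 × 0.142 = 0.0142
  D: 0.4 × 0.075 = 0.03
  F: 0.5 × 0.068 = 0.034
Total = 0.0782.
The ratio is 0.03 / 0.034 (the normalizer cancels) = 0.8824.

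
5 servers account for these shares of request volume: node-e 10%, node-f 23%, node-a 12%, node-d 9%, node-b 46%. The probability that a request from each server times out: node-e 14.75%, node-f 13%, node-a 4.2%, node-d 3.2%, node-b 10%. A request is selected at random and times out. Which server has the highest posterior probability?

Unnormalized posteriors (prior × likelihood):
  node-e: 0.1 × 0.1475 = 0.01475
  node-f: 0.23 × 0.13 = 0.0299
  node-a: 0.12 × 0.042 = 0.00504
  node-d: 0.09 × 0.032 = 0.00288
  node-b: 0.46 × 0.1 = 0.046
Total = 0.09857.
Largest term belongs to node-b, so node-b is most probable.

node-b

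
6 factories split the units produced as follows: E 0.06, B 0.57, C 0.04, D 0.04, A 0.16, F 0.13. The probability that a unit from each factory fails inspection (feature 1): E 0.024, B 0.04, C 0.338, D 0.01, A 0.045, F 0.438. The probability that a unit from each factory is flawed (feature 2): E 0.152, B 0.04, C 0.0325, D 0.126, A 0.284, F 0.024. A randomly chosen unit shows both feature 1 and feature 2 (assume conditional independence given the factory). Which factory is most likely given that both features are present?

A

Compute prior × likelihood for every hypothesis:
  E: 0.06 × 0.024 × 0.152 = 0.00021888
  B: 0.57 × 0.04 × 0.04 = 0.000912
  C: 0.04 × 0.338 × 0.0325 = 0.0004394
  D: 0.04 × 0.01 × 0.126 = 0.0000504
  A: 0.16 × 0.045 × 0.284 = 0.0020448
  F: 0.13 × 0.438 × 0.024 = 0.00136656
Sum = 0.00503204.
Largest term belongs to A, so A is most probable.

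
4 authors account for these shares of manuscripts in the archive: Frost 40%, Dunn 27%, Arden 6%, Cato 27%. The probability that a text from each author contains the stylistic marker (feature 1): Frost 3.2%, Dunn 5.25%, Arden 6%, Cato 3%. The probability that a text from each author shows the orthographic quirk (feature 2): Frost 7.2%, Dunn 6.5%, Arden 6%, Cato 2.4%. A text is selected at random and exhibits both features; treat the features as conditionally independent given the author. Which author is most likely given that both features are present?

Frost

Prior × likelihood for each hypothesis:
  Frost: 0.4 × 0.032 × 0.072 = 0.0009216
  Dunn: 0.27 × 0.0525 × 0.065 = 0.000921375
  Arden: 0.06 × 0.06 × 0.06 = 0.000216
  Cato: 0.27 × 0.03 × 0.024 = 0.0001944
Normalizing constant = 0.002253375.
Largest term belongs to Frost, so Frost is most probable.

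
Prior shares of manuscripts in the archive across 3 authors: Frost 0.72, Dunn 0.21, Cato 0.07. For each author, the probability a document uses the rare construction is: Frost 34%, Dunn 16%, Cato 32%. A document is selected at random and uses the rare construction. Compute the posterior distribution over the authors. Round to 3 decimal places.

Frost 0.814, Dunn 0.112, Cato 0.074

Prior × likelihood for each hypothesis:
  Frost: 0.72 × 0.34 = 0.2448
  Dunn: 0.21 × 0.16 = 0.0336
  Cato: 0.07 × 0.32 = 0.0224
Sum = 0.3008.
P(Frost | rare-form) = 0.2448/0.3008 ≈ 0.814
P(Dunn | rare-form) = 0.0336/0.3008 ≈ 0.112
P(Cato | rare-form) = 0.0224/0.3008 ≈ 0.074
(Check: 0.814+0.112+0.074 = 1.000.)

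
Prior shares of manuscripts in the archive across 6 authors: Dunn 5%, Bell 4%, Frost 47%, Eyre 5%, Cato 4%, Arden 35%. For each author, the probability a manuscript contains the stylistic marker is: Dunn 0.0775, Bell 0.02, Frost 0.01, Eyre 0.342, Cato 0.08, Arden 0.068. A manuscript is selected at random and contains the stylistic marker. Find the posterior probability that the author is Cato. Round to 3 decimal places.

Compute prior × likelihood for every hypothesis:
  Dunn: 0.05 × 0.0775 = 0.003875
  Bell: 0.04 × 0.02 = 0.0008
  Frost: 0.47 × 0.01 = 0.0047
  Eyre: 0.05 × 0.342 = 0.0171
  Cato: 0.04 × 0.08 = 0.0032
  Arden: 0.35 × 0.068 = 0.0238
Total = 0.053475.
P(Cato | evidence) = 0.0032 / 0.053475 ≈ 0.060.

0.060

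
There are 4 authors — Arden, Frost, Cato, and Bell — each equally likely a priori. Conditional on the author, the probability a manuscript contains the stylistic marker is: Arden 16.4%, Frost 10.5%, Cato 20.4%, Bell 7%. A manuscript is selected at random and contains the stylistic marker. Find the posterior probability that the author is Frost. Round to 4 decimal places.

Since the prior is uniform, the posterior is proportional to the likelihood:
  Arden: 0.164
  Frost: 0.105
  Cato: 0.204
  Bell: 0.07
Total = 0.543.
P(Frost | evidence) = 0.105 / 0.543 ≈ 0.1934.

0.1934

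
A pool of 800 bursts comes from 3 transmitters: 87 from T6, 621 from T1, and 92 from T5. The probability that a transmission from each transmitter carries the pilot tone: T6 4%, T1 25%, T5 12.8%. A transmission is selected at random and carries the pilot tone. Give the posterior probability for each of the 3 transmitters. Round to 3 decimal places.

Prior × likelihood for each hypothesis:
  T6: 0.10875 × 0.04 = 0.00435
  T1: 0.77625 × 0.25 = 0.1940625
  T5: 0.115 × 0.128 = 0.01472
Total = 0.2131325.
P(T6 | pilot) = 0.00435/0.2131325 ≈ 0.020
P(T1 | pilot) = 0.1940625/0.2131325 ≈ 0.911
P(T5 | pilot) = 0.01472/0.2131325 ≈ 0.069

T6 0.020, T1 0.911, T5 0.069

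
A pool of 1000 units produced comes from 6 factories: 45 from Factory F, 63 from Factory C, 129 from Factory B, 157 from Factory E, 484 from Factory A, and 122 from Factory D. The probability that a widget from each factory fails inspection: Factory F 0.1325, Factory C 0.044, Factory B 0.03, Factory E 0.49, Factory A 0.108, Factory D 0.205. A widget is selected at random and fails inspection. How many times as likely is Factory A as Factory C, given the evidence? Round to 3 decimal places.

18.857

Prior × likelihood for each hypothesis:
  Factory F: 0.045 × 0.1325 = 0.0059625
  Factory C: 0.063 × 0.044 = 0.002772
  Factory B: 0.129 × 0.03 = 0.00387
  Factory E: 0.157 × 0.49 = 0.07693
  Factory A: 0.484 × 0.108 = 0.052272
  Factory D: 0.122 × 0.205 = 0.02501
Sum = 0.1668165.
The ratio is 0.052272 / 0.002772 (the normalizer cancels) = 18.857.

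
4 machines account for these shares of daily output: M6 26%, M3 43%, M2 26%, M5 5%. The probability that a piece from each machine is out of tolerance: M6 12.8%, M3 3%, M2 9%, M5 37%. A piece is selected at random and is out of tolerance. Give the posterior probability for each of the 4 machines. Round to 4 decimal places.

Compute prior × likelihood for every hypothesis:
  M6: 0.26 × 0.128 = 0.03328
  M3: 0.43 × 0.03 = 0.0129
  M2: 0.26 × 0.09 = 0.0234
  M5: 0.05 × 0.37 = 0.0185
Normalizing constant = 0.08808.
P(M6 | oversize) = 0.03328/0.08808 ≈ 0.3778
P(M3 | oversize) = 0.0129/0.08808 ≈ 0.1465
P(M2 | oversize) = 0.0234/0.08808 ≈ 0.2657
P(M5 | oversize) = 0.0185/0.08808 ≈ 0.2100

M6 0.3778, M3 0.1465, M2 0.2657, M5 0.2100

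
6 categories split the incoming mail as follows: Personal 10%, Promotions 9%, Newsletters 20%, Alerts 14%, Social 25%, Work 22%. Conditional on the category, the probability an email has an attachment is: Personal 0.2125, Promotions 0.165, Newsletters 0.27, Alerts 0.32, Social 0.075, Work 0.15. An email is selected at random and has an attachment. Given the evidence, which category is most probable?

Newsletters

Prior × likelihood for each hypothesis:
  Personal: 0.1 × 0.2125 = 0.02125
  Promotions: 0.09 × 0.165 = 0.01485
  Newsletters: 0.2 × 0.27 = 0.054
  Alerts: 0.14 × 0.32 = 0.0448
  Social: 0.25 × 0.075 = 0.01875
  Work: 0.22 × 0.15 = 0.033
Sum = 0.18665.
Largest term belongs to Newsletters, so Newsletters is most probable.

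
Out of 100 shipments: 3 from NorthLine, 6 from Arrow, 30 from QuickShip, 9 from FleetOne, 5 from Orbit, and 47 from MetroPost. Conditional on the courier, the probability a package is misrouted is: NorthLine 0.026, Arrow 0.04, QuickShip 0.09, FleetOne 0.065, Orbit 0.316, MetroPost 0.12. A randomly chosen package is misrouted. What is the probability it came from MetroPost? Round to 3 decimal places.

0.521

Compute prior × likelihood for every hypothesis:
  NorthLine: 0.03 × 0.026 = 0.00078
  Arrow: 0.06 × 0.04 = 0.0024
  QuickShip: 0.3 × 0.09 = 0.027
  FleetOne: 0.09 × 0.065 = 0.00585
  Orbit: 0.05 × 0.316 = 0.0158
  MetroPost: 0.47 × 0.12 = 0.0564
Sum = 0.10823.
P(MetroPost | evidence) = 0.0564 / 0.10823 ≈ 0.521.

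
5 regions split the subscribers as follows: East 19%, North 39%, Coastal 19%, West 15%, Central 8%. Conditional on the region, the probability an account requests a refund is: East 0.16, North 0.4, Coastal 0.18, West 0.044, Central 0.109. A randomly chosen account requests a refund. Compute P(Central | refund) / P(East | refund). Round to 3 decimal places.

Prior × likelihood for each hypothesis:
  East: 0.19 × 0.16 = 0.0304
  North: 0.39 × 0.4 = 0.156
  Coastal: 0.19 × 0.18 = 0.0342
  West: 0.15 × 0.044 = 0.0066
  Central: 0.08 × 0.109 = 0.00872
Normalizing constant = 0.23592.
The ratio is 0.00872 / 0.0304 (the normalizer cancels) = 0.287.

0.287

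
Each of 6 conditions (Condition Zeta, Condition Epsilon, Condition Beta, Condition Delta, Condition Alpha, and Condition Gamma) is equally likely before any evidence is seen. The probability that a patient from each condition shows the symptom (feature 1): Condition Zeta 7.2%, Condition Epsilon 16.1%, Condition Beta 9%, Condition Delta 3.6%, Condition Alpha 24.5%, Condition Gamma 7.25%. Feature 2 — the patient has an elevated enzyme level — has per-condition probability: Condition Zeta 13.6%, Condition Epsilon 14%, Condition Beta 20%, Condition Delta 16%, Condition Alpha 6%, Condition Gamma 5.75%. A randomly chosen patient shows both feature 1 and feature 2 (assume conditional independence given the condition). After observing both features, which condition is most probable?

Condition Epsilon

With a uniform prior (1/6 each), posterior ∝ likelihood:
  Condition Zeta: 0.072 × 0.136 = 0.009792
  Condition Epsilon: 0.161 × 0.14 = 0.02254
  Condition Beta: 0.09 × 0.2 = 0.018
  Condition Delta: 0.036 × 0.16 = 0.00576
  Condition Alpha: 0.245 × 0.06 = 0.0147
  Condition Gamma: 0.0725 × 0.0575 = 0.00416875
Total = 0.07496075.
Largest term belongs to Condition Epsilon, so Condition Epsilon is most probable.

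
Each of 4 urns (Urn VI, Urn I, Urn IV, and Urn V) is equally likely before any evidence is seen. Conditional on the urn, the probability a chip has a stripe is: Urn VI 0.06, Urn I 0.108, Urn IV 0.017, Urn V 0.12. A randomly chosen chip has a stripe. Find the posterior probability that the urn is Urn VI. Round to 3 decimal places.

0.197

With a uniform prior (1/4 each), posterior ∝ likelihood:
  Urn VI: 0.06
  Urn I: 0.108
  Urn IV: 0.017
  Urn V: 0.12
Normalizing constant = 0.305.
P(Urn VI | evidence) = 0.06 / 0.305 ≈ 0.197.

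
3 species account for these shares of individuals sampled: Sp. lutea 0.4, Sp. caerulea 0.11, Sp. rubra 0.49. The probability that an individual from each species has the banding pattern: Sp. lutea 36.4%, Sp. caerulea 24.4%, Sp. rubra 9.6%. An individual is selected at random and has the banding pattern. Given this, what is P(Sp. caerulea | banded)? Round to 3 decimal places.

0.122

Unnormalized posteriors (prior × likelihood):
  Sp. lutea: 0.4 × 0.364 = 0.1456
  Sp. caerulea: 0.11 × 0.244 = 0.02684
  Sp. rubra: 0.49 × 0.096 = 0.04704
Total = 0.21948.
P(Sp. caerulea | evidence) = 0.02684 / 0.21948 ≈ 0.122.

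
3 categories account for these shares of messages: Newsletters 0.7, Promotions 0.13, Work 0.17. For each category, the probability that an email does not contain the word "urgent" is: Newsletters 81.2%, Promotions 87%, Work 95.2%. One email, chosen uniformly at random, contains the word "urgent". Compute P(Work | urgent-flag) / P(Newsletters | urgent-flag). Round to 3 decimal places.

Taking complements, P(urgent-flag | each) = Newsletters 0.188, Promotions 0.13, Work 0.048.
Unnormalized posteriors (prior × likelihood):
  Newsletters: 0.7 × 0.188 = 0.1316
  Promotions: 0.13 × 0.13 = 0.0169
  Work: 0.17 × 0.048 = 0.00816
Normalizing constant = 0.15666.
The ratio is 0.00816 / 0.1316 (the normalizer cancels) = 0.062.

0.062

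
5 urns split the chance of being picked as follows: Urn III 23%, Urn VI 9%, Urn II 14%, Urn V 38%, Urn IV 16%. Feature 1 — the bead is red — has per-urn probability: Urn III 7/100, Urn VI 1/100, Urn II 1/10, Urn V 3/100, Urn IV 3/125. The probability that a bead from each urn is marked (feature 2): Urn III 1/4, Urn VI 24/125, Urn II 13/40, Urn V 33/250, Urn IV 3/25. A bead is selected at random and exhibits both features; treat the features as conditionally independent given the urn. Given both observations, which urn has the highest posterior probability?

Urn II

By Bayes' rule, posterior ∝ prior × likelihood:
  Urn III: 0.23 × 0.07 × 0.25 = 0.004025
  Urn VI: 0.09 × 0.01 × 0.192 = 0.0001728
  Urn II: 0.14 × 0.1 × 0.325 = 0.00455
  Urn V: 0.38 × 0.03 × 0.132 = 0.0015048
  Urn IV: 0.16 × 0.024 × 0.12 = 0.0004608
Total = 0.0107134.
Largest term belongs to Urn II, so Urn II is most probable.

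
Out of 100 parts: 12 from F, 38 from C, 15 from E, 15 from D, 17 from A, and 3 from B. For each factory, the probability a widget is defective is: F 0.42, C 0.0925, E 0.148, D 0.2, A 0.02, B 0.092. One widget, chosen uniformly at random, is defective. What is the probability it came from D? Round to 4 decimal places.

0.2085

By Bayes' rule, posterior ∝ prior × likelihood:
  F: 0.12 × 0.42 = 0.0504
  C: 0.38 × 0.0925 = 0.03515
  E: 0.15 × 0.148 = 0.0222
  D: 0.15 × 0.2 = 0.03
  A: 0.17 × 0.02 = 0.0034
  B: 0.03 × 0.092 = 0.00276
Total = 0.14391.
P(D | evidence) = 0.03 / 0.14391 ≈ 0.2085.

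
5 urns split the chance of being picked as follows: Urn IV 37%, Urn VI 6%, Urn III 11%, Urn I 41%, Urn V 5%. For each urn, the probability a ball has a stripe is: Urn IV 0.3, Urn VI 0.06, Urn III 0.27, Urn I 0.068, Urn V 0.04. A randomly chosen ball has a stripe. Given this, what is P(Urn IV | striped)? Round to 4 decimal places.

0.6373

Unnormalized posteriors (prior × likelihood):
  Urn IV: 0.37 × 0.3 = 0.111
  Urn VI: 0.06 × 0.06 = 0.0036
  Urn III: 0.11 × 0.27 = 0.0297
  Urn I: 0.41 × 0.068 = 0.02788
  Urn V: 0.05 × 0.04 = 0.002
Normalizing constant = 0.17418.
P(Urn IV | evidence) = 0.111 / 0.17418 ≈ 0.6373.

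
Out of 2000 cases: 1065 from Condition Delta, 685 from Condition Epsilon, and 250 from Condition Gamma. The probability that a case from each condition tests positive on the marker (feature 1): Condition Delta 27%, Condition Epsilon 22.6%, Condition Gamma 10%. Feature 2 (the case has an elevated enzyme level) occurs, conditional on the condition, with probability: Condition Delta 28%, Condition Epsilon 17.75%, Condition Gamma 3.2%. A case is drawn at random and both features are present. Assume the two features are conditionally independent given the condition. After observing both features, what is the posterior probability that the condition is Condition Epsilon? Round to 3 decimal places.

By Bayes' rule, posterior ∝ prior × likelihood:
  Condition Delta: 0.5325 × 0.27 × 0.28 = 0.040257
  Condition Epsilon: 0.3425 × 0.226 × 0.1775 = 0.0137393875
  Condition Gamma: 0.125 × 0.1 × 0.032 = 0.0004
Total = 0.0543963875.
P(Condition Epsilon | evidence) = 0.0137393875 / 0.0543963875 ≈ 0.253.

0.253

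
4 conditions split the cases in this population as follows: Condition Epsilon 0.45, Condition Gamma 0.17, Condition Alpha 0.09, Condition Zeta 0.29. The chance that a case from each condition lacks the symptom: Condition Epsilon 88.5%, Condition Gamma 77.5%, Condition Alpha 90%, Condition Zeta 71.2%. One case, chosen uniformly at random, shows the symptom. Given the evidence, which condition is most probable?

Taking complements, P(symptomatic | each) = Condition Epsilon 0.115, Condition Gamma 0.225, Condition Alpha 0.1, Condition Zeta 0.288.
Unnormalized posteriors (prior × likelihood):
  Condition Epsilon: 0.45 × 0.115 = 0.05175
  Condition Gamma: 0.17 × 0.225 = 0.03825
  Condition Alpha: 0.09 × 0.1 = 0.009
  Condition Zeta: 0.29 × 0.288 = 0.08352
Total = 0.18252.
Largest term belongs to Condition Zeta, so Condition Zeta is most probable.

Condition Zeta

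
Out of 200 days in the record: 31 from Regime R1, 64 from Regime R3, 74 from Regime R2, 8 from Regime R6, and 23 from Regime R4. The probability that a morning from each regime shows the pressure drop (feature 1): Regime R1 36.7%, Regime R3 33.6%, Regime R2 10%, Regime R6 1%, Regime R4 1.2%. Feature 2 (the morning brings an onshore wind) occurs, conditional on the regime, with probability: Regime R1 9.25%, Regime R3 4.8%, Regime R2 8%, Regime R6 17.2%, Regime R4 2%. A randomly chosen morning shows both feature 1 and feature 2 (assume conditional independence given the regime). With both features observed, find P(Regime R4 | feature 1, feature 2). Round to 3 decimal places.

0.002

Unnormalized posteriors (prior × likelihood):
  Regime R1: 0.155 × 0.367 × 0.0925 = 0.0052618625
  Regime R3: 0.32 × 0.336 × 0.048 = 0.00516096
  Regime R2: 0.37 × 0.1 × 0.08 = 0.00296
  Regime R6: 0.04 × 0.01 × 0.172 = 0.0000688
  Regime R4: 0.115 × 0.012 × 0.02 = 0.0000276
Total = 0.0134792225.
P(Regime R4 | evidence) = 0.0000276 / 0.0134792225 ≈ 0.002.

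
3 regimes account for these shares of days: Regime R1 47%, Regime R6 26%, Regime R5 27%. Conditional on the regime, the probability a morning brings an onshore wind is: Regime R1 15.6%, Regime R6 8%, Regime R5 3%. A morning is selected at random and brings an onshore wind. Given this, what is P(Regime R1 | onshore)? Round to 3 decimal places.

Prior × likelihood for each hypothesis:
  Regime R1: 0.47 × 0.156 = 0.07332
  Regime R6: 0.26 × 0.08 = 0.0208
  Regime R5: 0.27 × 0.03 = 0.0081
Total = 0.10222.
P(Regime R1 | evidence) = 0.07332 / 0.10222 ≈ 0.717.

0.717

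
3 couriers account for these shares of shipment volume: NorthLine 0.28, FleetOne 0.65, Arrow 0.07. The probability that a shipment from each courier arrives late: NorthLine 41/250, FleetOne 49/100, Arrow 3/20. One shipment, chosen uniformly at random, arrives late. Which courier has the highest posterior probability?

FleetOne

By Bayes' rule, posterior ∝ prior × likelihood:
  NorthLine: 0.28 × 0.164 = 0.04592
  FleetOne: 0.65 × 0.49 = 0.3185
  Arrow: 0.07 × 0.15 = 0.0105
Normalizing constant = 0.37492.
Largest term belongs to FleetOne, so FleetOne is most probable.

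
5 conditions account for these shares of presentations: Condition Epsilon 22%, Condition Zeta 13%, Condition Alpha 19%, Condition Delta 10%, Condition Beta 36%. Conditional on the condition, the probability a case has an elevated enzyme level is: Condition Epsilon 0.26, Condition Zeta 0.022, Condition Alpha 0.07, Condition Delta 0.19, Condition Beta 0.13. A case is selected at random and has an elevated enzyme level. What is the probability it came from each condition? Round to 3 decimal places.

Condition Epsilon 0.411, Condition Zeta 0.021, Condition Alpha 0.096, Condition Delta 0.137, Condition Beta 0.336

By Bayes' rule, posterior ∝ prior × likelihood:
  Condition Epsilon: 0.22 × 0.26 = 0.0572
  Condition Zeta: 0.13 × 0.022 = 0.00286
  Condition Alpha: 0.19 × 0.07 = 0.0133
  Condition Delta: 0.1 × 0.19 = 0.019
  Condition Beta: 0.36 × 0.13 = 0.0468
Total = 0.13916.
P(Condition Epsilon | elevated) = 0.0572/0.13916 ≈ 0.411
P(Condition Zeta | elevated) = 0.00286/0.13916 ≈ 0.021
P(Condition Alpha | elevated) = 0.0133/0.13916 ≈ 0.096
P(Condition Delta | elevated) = 0.019/0.13916 ≈ 0.137
P(Condition Beta | elevated) = 0.0468/0.13916 ≈ 0.336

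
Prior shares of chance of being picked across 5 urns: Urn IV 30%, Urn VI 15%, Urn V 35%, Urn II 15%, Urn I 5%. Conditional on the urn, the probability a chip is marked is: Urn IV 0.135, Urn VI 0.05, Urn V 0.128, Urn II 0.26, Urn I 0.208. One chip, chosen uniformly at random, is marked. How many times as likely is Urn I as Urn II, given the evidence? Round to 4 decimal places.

0.2667

Compute prior × likelihood for every hypothesis:
  Urn IV: 0.3 × 0.135 = 0.0405
  Urn VI: 0.15 × 0.05 = 0.0075
  Urn V: 0.35 × 0.128 = 0.0448
  Urn II: 0.15 × 0.26 = 0.039
  Urn I: 0.05 × 0.208 = 0.0104
Sum = 0.1422.
The ratio is 0.0104 / 0.039 (the normalizer cancels) = 0.2667.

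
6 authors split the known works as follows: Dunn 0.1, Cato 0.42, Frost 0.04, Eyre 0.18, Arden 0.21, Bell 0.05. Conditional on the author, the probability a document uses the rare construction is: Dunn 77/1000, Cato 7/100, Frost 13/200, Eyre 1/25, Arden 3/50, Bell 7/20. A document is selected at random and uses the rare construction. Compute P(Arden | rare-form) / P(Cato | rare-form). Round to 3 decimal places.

Compute prior × likelihood for every hypothesis:
  Dunn: 0.1 × 0.077 = 0.0077
  Cato: 0.42 × 0.07 = 0.0294
  Frost: 0.04 × 0.065 = 0.0026
  Eyre: 0.18 × 0.04 = 0.0072
  Arden: 0.21 × 0.06 = 0.0126
  Bell: 0.05 × 0.35 = 0.0175
Total = 0.077.
The ratio is 0.0126 / 0.0294 (the normalizer cancels) = 0.429.

0.429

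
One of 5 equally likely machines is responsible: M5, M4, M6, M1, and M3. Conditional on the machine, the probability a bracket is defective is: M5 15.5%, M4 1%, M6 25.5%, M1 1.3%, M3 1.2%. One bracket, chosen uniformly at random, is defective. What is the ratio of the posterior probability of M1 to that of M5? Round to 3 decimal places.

0.084

With a uniform prior (1/5 each), posterior ∝ likelihood:
  M5: 0.155
  M4: 0.01
  M6: 0.255
  M1: 0.013
  M3: 0.012
Normalizing constant = 0.445.
The ratio is 0.013 / 0.155 (the normalizer cancels) = 0.084.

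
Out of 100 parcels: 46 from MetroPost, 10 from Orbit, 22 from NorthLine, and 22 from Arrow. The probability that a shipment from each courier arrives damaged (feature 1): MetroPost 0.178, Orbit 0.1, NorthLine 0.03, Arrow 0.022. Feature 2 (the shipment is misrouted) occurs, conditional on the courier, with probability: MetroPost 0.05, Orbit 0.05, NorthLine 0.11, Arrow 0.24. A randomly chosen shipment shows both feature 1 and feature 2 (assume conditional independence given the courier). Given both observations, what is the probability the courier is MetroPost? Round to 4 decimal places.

0.6316

By Bayes' rule, posterior ∝ prior × likelihood:
  MetroPost: 0.46 × 0.178 × 0.05 = 0.004094
  Orbit: 0.1 × 0.1 × 0.05 = 0.0005
  NorthLine: 0.22 × 0.03 × 0.11 = 0.000726
  Arrow: 0.22 × 0.022 × 0.24 = 0.0011616
Total = 0.0064816.
P(MetroPost | evidence) = 0.004094 / 0.0064816 ≈ 0.6316.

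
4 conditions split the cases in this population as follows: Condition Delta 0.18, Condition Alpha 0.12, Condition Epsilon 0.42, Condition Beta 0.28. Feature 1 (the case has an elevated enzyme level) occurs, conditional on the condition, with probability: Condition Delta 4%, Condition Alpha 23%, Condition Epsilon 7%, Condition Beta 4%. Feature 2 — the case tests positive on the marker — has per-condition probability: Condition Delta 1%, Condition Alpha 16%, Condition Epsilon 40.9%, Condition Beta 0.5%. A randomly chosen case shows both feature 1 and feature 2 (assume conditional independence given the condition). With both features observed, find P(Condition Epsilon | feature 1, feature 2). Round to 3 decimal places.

0.726

Compute prior × likelihood for every hypothesis:
  Condition Delta: 0.18 × 0.04 × 0.01 = 0.000072
  Condition Alpha: 0.12 × 0.23 × 0.16 = 0.004416
  Condition Epsilon: 0.42 × 0.07 × 0.409 = 0.0120246
  Condition Beta: 0.28 × 0.04 × 0.005 = 0.000056
Sum = 0.0165686.
P(Condition Epsilon | evidence) = 0.0120246 / 0.0165686 ≈ 0.726.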